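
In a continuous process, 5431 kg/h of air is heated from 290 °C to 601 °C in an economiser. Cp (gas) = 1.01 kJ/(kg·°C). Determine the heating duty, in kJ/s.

Q = ṁ·Cp·ΔT = 5431 × 1.01 × (601 − 290) = 1.7059e+06 kJ/h
Converting: 1.7059e+06 / 3600 s = 473.87 kW

Q = 474 kJ/s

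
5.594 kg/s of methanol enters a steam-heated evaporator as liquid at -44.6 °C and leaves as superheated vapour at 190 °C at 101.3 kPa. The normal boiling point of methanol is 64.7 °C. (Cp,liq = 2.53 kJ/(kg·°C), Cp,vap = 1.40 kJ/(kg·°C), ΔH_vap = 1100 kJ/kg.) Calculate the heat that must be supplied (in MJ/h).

liquid -44.6→64.7 °C: 276.53 kJ/kg
vaporisation at 64.7 °C: 1100 kJ/kg
vapour 64.7→190 °C: 175.42 kJ/kg
Δh = 276.53 + 1100 + 175.42 = 1551.9 kJ/kg
Q = ṁ·Δh = 5.594 kg/s × 1551.9 kJ/kg = 8681.6 kJ/s
|Q| = 8681.6 kW = 31254 MJ/h

Q = 31300 MJ/h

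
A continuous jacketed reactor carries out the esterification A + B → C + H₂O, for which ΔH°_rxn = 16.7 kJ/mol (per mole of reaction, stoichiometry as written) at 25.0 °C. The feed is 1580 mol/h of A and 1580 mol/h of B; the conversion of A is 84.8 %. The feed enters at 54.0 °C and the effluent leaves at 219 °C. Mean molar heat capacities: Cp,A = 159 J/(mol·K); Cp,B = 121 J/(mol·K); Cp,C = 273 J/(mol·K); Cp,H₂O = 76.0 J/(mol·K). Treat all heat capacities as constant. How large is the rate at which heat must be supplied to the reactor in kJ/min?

Q_in = 1890 kJ/min

Extent of reaction ξ = 0.848 × 1580 = 1339.8 mol/h
Reaction term: ξ·ΔH°_rxn = 1339.8 × 16.7 = 22375 kJ/h
Sensible, feed 54.0→25 °C: -12830 kJ/h
Outlet flows (mol/h): A 240.16, B 240.16, C 1339.8, H₂O 1339.8
Sensible, products 25→219 °C: 103760 kJ/h
Q = ΔH = 113310 kJ/h = 31.474 kW
Heat supplied = 1888.4 kJ/min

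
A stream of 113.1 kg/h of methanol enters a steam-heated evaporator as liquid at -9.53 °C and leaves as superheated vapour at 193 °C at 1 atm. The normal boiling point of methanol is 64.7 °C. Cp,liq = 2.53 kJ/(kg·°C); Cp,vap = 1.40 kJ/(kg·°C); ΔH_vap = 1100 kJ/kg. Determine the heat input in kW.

liquid -9.53→64.7 °C: 187.8 kJ/kg
vaporisation at 64.7 °C: 1100 kJ/kg
vapour 64.7→193 °C: 179.62 kJ/kg
Δh = 187.8 + 1100 + 179.62 = 1467.4 kJ/kg
Q = ṁ·Δh = 113.1 kg/h × 1467.4 kJ/kg = 165970 kJ/h
|Q| = 46.102 kW

Q = 46.1 kW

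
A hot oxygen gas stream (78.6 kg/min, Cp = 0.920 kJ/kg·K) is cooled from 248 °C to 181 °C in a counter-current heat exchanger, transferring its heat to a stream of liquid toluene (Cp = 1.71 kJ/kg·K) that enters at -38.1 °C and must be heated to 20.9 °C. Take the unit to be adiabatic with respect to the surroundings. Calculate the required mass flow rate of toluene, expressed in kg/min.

Heat released by hot stream: Q = 78.6 × 0.920 × (248 − 181) = 4844.9 kJ/min
Energy balance on cold side (adiabatic exchanger): Q = ṁ_c·Cp_c·(T_c,out − T_c,in)
ṁ_c = 4844.9 / [1.71 × (20.9 − -38.1)] = 48.022 kg/min

ṁ_c = 48.0 kg/min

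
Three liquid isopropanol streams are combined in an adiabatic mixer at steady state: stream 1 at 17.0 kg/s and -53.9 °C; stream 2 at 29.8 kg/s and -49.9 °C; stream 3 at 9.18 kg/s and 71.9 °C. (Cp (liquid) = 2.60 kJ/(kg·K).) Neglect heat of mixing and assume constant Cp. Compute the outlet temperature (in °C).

T_out = -31.1 °C

Adiabatic, steady state ⇒ Σ ṁᵢCp,ᵢ(T_out − Tᵢ) = 0
T_out = Σ ṁᵢCp,ᵢTᵢ / Σ ṁᵢCp,ᵢ
      = -4532.5 / 145.55 = -31.141 °C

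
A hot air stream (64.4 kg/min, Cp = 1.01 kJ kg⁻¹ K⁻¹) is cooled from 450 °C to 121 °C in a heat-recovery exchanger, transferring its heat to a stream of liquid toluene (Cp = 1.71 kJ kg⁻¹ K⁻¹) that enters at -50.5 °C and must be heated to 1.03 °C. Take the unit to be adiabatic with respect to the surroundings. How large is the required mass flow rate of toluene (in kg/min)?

ṁ_c = 243 kg/min

Heat released by hot stream: Q = 64.4 × 1.01 × (450 − 121) = 21399 kJ/min
Energy balance on cold side (adiabatic exchanger): Q = ṁ_c·Cp_c·(T_c,out − T_c,in)
ṁ_c = 21399 / [1.71 × (1.03 − -50.5)] = 242.85 kg/min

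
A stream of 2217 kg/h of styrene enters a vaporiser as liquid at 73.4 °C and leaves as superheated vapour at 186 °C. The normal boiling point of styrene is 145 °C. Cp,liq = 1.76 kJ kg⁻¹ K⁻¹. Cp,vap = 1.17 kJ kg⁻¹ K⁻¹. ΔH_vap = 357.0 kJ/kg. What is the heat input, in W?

liquid 73.4→145 °C: 126.02 kJ/kg
vaporisation at 145 °C: 357 kJ/kg
vapour 145→186 °C: 47.97 kJ/kg
Δh = 126.02 + 357 + 47.97 = 530.99 kJ/kg
Q = ṁ·Δh = 2217 kg/h × 530.99 kJ/kg = 1.1772e+06 kJ/h
|Q| = 327 kW = 327000 W

Q = 327000 W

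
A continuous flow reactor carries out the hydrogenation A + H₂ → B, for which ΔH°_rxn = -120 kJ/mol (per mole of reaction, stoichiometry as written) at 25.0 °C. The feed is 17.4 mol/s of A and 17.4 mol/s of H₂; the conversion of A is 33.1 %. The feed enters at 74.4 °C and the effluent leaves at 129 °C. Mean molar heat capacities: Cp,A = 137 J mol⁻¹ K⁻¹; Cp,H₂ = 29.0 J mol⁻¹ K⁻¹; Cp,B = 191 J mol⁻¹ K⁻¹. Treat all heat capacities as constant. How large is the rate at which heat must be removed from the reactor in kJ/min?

Q_out = 31100 kJ/min

Extent of reaction ξ = 0.331 × 17.4 = 5.7594 mol/s
Reaction term: ξ·ΔH°_rxn = 5.7594 × -120 = -691.13 kJ/s
Sensible, feed 74.4→25 °C: -142.69 kJ/s
Outlet flows (mol/s): A 11.641, H₂ 11.641, B 5.7594
Sensible, products 25→129 °C: 315.37 kJ/s
Q = ΔH = -518.45 kJ/s = -518.45 kW
Heat removed = 31107 kJ/min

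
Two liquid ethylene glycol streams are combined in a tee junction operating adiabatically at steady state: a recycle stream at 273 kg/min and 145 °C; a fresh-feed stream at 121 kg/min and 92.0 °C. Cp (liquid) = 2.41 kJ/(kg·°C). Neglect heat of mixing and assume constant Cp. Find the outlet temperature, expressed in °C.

T_out = 129 °C

Adiabatic, steady state ⇒ Σ ṁᵢCp,ᵢ(T_out − Tᵢ) = 0
T_out = Σ ṁᵢCp,ᵢTᵢ / Σ ṁᵢCp,ᵢ
      = 122230 / 949.54 = 128.72 °C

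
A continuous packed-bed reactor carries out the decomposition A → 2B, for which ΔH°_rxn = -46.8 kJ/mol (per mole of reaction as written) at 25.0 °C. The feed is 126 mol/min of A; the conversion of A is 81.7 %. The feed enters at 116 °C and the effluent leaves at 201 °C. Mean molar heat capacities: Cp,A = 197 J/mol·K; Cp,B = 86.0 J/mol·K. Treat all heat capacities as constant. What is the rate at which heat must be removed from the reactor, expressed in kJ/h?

Q_out = 190000 kJ/h

Extent of reaction ξ = 0.817 × 126 = 102.94 mol/min
Reaction term: ξ·ΔH°_rxn = 102.94 × -46.8 = -4817.7 kJ/min
Sensible, feed 116→25 °C: -2258.8 kJ/min
Outlet flows (mol/min): A 23.058, B 205.88
Sensible, products 25→201 °C: 3915.7 kJ/min
Q = ΔH = -3160.8 kJ/min = -52.679 kW
Heat removed = 189650 kJ/h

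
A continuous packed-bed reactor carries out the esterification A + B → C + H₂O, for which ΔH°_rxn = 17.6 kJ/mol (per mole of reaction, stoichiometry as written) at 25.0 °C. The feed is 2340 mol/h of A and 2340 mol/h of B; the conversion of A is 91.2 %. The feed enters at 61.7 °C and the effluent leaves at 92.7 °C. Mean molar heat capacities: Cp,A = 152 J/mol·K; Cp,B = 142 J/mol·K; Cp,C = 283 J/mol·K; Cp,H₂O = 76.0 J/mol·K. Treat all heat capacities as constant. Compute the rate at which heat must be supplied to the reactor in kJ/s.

Extent of reaction ξ = 0.912 × 2340 = 2134.1 mol/h
Reaction term: ξ·ΔH°_rxn = 2134.1 × 17.6 = 37560 kJ/h
Sensible, feed 61.7→25 °C: -25248 kJ/h
Outlet flows (mol/h): A 205.92, B 205.92, C 2134.1, H₂O 2134.1
Sensible, products 25→92.7 °C: 55966 kJ/h
Q = ΔH = 68278 kJ/h = 18.966 kW
Heat supplied = 18.966 kJ/s

Q_in = 19.0 kJ/s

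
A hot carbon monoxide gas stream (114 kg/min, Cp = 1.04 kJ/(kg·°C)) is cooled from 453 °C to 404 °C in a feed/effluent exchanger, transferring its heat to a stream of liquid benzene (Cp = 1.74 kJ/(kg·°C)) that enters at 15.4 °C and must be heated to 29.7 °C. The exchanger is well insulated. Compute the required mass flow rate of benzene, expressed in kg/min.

ṁ_c = 233 kg/min

Heat released by hot stream: Q = 114 × 1.04 × (453 − 404) = 5809.4 kJ/min
Energy balance on cold side (adiabatic exchanger): Q = ṁ_c·Cp_c·(T_c,out − T_c,in)
ṁ_c = 5809.4 / [1.74 × (29.7 − 15.4)] = 233.48 kg/min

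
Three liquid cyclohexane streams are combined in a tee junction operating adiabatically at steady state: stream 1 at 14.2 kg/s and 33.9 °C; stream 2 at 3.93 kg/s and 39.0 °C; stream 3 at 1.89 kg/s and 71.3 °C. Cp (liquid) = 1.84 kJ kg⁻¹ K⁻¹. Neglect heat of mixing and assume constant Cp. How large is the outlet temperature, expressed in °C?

No heat crosses the boundary, so H_out = H_in.
T_out = Σ ṁᵢCp,ᵢTᵢ / Σ ṁᵢCp,ᵢ
      = 1415.7 / 36.837 = 38.432 °C

T_out = 38.4 °C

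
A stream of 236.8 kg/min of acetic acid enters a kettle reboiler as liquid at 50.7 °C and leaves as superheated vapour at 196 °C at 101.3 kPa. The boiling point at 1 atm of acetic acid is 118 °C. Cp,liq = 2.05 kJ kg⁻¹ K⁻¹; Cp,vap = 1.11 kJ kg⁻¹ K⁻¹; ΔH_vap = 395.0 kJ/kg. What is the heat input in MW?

Q = 2.45 MW

liquid 50.7→118 °C: 137.96 kJ/kg
vaporisation at 118 °C: 395 kJ/kg
vapour 118→196 °C: 86.58 kJ/kg
Δh = 137.96 + 395 + 86.58 = 619.54 kJ/kg
Q = ṁ·Δh = 236.8 kg/min × 619.54 kJ/kg = 146710 kJ/min
|Q| = 2445.1 kW = 2.4451 MW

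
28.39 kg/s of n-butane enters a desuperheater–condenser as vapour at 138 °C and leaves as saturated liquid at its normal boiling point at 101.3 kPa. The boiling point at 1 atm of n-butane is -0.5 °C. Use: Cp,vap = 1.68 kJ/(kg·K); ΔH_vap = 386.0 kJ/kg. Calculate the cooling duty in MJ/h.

vapour 138→-0.5 °C: -232.68 kJ/kg
condensation at -0.5 °C: -386 kJ/kg
Δh = -232.68 + -386 = -618.68 kJ/kg
Q = ṁ·Δh = 28.39 kg/s × -618.68 kJ/kg = -17564 kJ/s
|Q| = 17564 kW = 63232 MJ/h

Q_c = 63200 MJ/h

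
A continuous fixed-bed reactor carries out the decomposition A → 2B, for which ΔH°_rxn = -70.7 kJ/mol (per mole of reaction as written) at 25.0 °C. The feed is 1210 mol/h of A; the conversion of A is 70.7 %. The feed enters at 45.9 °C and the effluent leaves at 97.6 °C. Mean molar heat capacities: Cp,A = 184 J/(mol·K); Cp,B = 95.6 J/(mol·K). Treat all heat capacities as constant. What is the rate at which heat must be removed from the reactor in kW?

Extent of reaction ξ = 0.707 × 1210 = 855.47 mol/h
Reaction term: ξ·ΔH°_rxn = 855.47 × -70.7 = -60482 kJ/h
Sensible, feed 45.9→25 °C: -4653.2 kJ/h
Outlet flows (mol/h): A 354.53, B 1710.9
Sensible, products 25→97.6 °C: 16611 kJ/h
Q = ΔH = -48524 kJ/h = -13.479 kW
Heat removed = 13.479 kW

Q_out = 13.5 kW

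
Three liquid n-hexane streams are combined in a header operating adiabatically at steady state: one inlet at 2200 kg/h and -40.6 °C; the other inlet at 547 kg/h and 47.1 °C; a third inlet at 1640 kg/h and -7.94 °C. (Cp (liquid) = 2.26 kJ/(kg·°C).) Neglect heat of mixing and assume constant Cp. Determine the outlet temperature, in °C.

Energy balance with Q = 0: Σ ṁᵢCp,ᵢ(T_out − Tᵢ) = 0
T_out = Σ ṁᵢCp,ᵢTᵢ / Σ ṁᵢCp,ᵢ
      = -173070 / 9914.6 = -17.456 °C

T_out = -17.5 °C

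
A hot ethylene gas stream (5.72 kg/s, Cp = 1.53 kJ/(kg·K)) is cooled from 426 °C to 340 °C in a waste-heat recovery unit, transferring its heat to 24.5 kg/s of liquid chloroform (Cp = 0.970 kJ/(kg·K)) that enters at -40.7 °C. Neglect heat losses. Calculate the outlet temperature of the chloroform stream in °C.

Heat released by hot stream: Q = 5.72 × 1.53 × (426 − 340) = 752.64 kJ/s
Energy balance on cold side (adiabatic exchanger): Q = ṁ_c·Cp_c·(T_c,out − T_c,in)
T_c,out = -40.7 + 752.64/(24.5 × 0.970) = -9.03 °C

T_c,out = -9.03 °C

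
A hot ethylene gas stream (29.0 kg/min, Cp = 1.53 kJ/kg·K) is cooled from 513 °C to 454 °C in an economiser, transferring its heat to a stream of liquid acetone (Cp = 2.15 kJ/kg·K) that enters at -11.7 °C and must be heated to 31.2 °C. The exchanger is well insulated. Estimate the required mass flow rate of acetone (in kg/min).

ṁ_c = 28.4 kg/min

Heat released by hot stream: Q = 29.0 × 1.53 × (513 − 454) = 2617.8 kJ/min
Energy balance on cold side (adiabatic exchanger): Q = ṁ_c·Cp_c·(T_c,out − T_c,in)
ṁ_c = 2617.8 / [2.15 × (31.2 − -11.7)] = 28.382 kg/min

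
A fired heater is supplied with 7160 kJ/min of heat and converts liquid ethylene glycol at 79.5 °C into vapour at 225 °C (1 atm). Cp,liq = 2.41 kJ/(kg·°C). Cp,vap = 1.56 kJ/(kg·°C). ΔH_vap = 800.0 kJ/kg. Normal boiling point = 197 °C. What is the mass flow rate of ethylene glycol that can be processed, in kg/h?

ṁ = 381 kg/h

Δh = 2.41×(197−79.5) + 800.0 + 1.56×(225−197) = 1126.9 kJ/kg
Q = 7160 kJ/min = 119.33 kJ/s = 429600 kJ/h
ṁ = Q/Δh = 429600 / 1126.9 = 381.24 kg/h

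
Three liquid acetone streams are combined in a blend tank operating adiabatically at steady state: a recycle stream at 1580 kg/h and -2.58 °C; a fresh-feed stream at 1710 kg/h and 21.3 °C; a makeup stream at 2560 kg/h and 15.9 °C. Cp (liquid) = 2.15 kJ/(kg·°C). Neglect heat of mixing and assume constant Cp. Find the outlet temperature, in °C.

Energy balance with Q = 0: Σ ṁᵢCp,ᵢ(T_out − Tᵢ) = 0
Σ ṁᵢCp,ᵢTᵢ = 1580×2.15×-2.58 + 1710×2.15×21.3 + 2560×2.15×15.9 = 157060
Σ ṁᵢCp,ᵢ = 1580×2.15 + 1710×2.15 + 2560×2.15 = 12578
T_out = 157060 / 12578 = 12.487 °C

T_out = 12.5 °C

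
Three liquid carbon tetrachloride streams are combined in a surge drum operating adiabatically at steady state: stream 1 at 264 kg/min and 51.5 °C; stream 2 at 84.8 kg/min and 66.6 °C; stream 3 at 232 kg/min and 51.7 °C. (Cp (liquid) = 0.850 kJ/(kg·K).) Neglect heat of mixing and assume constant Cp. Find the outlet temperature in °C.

T_out = 53.8 °C

Adiabatic, steady state ⇒ Σ ṁᵢCp,ᵢ(T_out − Tᵢ) = 0
Σ ṁᵢCp,ᵢTᵢ = 264×0.850×51.5 + 84.8×0.850×66.6 + 232×0.850×51.7 = 26552
Σ ṁᵢCp,ᵢ = 264×0.850 + 84.8×0.850 + 232×0.850 = 493.68
T_out = 26552 / 493.68 = 53.785 °C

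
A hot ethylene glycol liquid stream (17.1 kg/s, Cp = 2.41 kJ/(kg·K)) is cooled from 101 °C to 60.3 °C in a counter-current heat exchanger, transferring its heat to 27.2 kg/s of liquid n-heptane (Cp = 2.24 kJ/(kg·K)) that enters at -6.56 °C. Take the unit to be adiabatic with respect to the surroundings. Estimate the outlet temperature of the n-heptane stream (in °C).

T_c,out = 21.0 °C

Heat released by hot stream: Q = 17.1 × 2.41 × (101 − 60.3) = 1677.3 kJ/s
Energy balance on cold side (adiabatic exchanger): Q = ṁ_c·Cp_c·(T_c,out − T_c,in)
T_c,out = -6.56 + 1677.3/(27.2 × 2.24) = 20.969 °C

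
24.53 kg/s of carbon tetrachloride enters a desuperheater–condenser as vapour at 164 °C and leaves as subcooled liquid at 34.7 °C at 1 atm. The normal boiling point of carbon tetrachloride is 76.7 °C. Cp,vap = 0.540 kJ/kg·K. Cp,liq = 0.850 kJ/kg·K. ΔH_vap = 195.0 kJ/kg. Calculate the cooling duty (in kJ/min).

vapour 164→76.7 °C: -47.142 kJ/kg
condensation at 76.7 °C: -195 kJ/kg
liquid 76.7→34.7 °C: -35.7 kJ/kg
Δh = -47.142 + -195 + -35.7 = -277.84 kJ/kg
Q = ṁ·Δh = 24.53 kg/s × -277.84 kJ/kg = -6815.5 kJ/s
|Q| = 6815.5 kW = 408930 kJ/min

Q_c = 409000 kJ/min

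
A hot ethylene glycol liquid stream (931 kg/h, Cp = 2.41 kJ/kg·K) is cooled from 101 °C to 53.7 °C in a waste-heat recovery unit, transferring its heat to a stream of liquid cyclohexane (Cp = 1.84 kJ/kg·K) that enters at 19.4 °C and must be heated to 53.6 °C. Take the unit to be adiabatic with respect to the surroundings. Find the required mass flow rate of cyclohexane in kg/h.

Heat released by hot stream: Q = 931 × 2.41 × (101 − 53.7) = 106130 kJ/h
Energy balance on cold side (adiabatic exchanger): Q = ṁ_c·Cp_c·(T_c,out − T_c,in)
ṁ_c = 106130 / [1.84 × (53.6 − 19.4)] = 1686.5 kg/h

ṁ_c = 1690 kg/h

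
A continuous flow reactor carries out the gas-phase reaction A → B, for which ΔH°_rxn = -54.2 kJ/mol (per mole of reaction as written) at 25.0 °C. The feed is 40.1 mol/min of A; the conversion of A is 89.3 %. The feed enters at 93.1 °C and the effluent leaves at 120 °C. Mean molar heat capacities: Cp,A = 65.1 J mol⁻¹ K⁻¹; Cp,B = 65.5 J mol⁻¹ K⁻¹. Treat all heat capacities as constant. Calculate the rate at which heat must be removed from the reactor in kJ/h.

Q_out = 112000 kJ/h

Extent of reaction ξ = 0.893 × 40.1 = 35.809 mol/min
Reaction term: ξ·ΔH°_rxn = 35.809 × -54.2 = -1940.9 kJ/min
Sensible, feed 93.1→25 °C: -177.78 kJ/min
Outlet flows (mol/min): A 4.2907, B 35.809
Sensible, products 25→120 °C: 249.36 kJ/min
Q = ΔH = -1869.3 kJ/min = -31.155 kW
Heat removed = 112160 kJ/h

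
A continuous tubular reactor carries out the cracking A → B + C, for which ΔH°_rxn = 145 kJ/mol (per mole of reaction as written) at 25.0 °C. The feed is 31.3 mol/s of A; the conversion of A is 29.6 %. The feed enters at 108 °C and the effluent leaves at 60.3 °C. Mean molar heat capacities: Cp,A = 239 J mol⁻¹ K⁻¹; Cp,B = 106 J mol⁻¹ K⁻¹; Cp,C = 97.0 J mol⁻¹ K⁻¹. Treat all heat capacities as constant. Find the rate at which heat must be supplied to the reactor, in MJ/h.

Extent of reaction ξ = 0.296 × 31.3 = 9.2648 mol/s
Reaction term: ξ·ΔH°_rxn = 9.2648 × 145 = 1343.4 kJ/s
Sensible, feed 108→25 °C: -620.9 kJ/s
Outlet flows (mol/s): A 22.035, B 9.2648, C 9.2648
Sensible, products 25→60.3 °C: 252.3 kJ/s
Q = ΔH = 974.79 kJ/s = 974.79 kW
Heat supplied = 3509.3 MJ/h

Q_in = 3510 MJ/h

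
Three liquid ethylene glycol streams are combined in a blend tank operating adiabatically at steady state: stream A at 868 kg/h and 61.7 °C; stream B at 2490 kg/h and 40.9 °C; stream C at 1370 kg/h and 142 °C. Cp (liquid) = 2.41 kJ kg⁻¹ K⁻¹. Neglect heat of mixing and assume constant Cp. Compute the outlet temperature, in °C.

No heat crosses the boundary, so H_out = H_in.
Σ ṁᵢCp,ᵢTᵢ = 868×2.41×61.7 + 2490×2.41×40.9 + 1370×2.41×142 = 843350
Σ ṁᵢCp,ᵢ = 868×2.41 + 2490×2.41 + 1370×2.41 = 11394
T_out = 843350 / 11394 = 74.014 °C

T_out = 74.0 °C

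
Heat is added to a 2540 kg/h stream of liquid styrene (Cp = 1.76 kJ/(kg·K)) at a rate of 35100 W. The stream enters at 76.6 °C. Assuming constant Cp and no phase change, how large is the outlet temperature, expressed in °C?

Q = 35100 W = 126360 kJ/h
ΔT = Q/(ṁ·Cp) = 126360/(2540×1.76) = 28.266 K
T_out = 76.6 + 28.266 = 104.87 °C

T_out = 105 °C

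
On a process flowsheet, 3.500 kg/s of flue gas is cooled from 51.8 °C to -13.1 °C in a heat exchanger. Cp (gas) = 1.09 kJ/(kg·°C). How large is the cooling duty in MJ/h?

Q_c = 891 MJ/h

Q = ṁ·Cp·ΔT = 3.500 × 1.09 × (-13.1 − 51.8) = -247.59 kJ/s
Cooling duty = 891.34 MJ/h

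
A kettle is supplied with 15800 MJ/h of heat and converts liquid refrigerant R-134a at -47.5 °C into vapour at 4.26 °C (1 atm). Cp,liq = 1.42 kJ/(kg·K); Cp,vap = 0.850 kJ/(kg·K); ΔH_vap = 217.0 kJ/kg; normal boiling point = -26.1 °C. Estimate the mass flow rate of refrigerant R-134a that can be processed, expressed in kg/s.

ṁ = 16.1 kg/s

Δh = 1.42×(-26.1−-47.5) + 217.0 + 0.850×(4.26−-26.1) = 273.19 kJ/kg
Q = 15800 MJ/h = 4388.9 kJ/s = 4388.9 kJ/s
ṁ = Q/Δh = 4388.9 / 273.19 = 16.065 kg/s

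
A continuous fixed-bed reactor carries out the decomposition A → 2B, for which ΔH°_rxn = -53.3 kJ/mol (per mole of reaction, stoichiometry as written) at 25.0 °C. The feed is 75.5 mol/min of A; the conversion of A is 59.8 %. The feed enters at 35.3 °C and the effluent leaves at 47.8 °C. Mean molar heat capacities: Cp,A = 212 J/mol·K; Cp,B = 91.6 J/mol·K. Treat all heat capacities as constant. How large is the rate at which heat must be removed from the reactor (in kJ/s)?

Q_out = 37.3 kJ/s

Extent of reaction ξ = 0.598 × 75.5 = 45.149 mol/min
Reaction term: ξ·ΔH°_rxn = 45.149 × -53.3 = -2406.4 kJ/min
Sensible, feed 35.3→25 °C: -164.86 kJ/min
Outlet flows (mol/min): A 30.351, B 90.298
Sensible, products 25→47.8 °C: 335.29 kJ/min
Q = ΔH = -2236 kJ/min = -37.267 kW
Heat removed = 37.267 kJ/s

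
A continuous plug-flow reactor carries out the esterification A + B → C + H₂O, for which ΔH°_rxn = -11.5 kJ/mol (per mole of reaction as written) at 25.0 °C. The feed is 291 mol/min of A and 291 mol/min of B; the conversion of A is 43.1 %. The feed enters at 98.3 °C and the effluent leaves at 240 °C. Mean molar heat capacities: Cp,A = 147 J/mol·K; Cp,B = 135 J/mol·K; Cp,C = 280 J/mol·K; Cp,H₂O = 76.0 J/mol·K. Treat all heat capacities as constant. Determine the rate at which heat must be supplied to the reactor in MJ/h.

Q_in = 731 MJ/h

Extent of reaction ξ = 0.431 × 291 = 125.42 mol/min
Reaction term: ξ·ΔH°_rxn = 125.42 × -11.5 = -1442.3 kJ/min
Sensible, feed 98.3→25 °C: -6015.1 kJ/min
Outlet flows (mol/min): A 165.58, B 165.58, C 125.42, H₂O 125.42
Sensible, products 25→240 °C: 19639 kJ/min
Q = ΔH = 12181 kJ/min = 203.02 kW
Heat supplied = 730.88 MJ/h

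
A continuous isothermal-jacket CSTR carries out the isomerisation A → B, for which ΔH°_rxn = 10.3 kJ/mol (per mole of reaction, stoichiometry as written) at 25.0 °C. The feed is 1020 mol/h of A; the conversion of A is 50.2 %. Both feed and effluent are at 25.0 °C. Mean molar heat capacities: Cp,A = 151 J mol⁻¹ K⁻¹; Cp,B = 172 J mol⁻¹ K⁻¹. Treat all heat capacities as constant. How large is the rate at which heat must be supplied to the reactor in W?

Q_in = 1470 W

Extent of reaction ξ = 0.502 × 1020 = 512.04 mol/h
Reaction term: ξ·ΔH°_rxn = 512.04 × 10.3 = 5274 kJ/h
Q = ΔH = 5274 kJ/h = 1.465 kW
Heat supplied = 1465 W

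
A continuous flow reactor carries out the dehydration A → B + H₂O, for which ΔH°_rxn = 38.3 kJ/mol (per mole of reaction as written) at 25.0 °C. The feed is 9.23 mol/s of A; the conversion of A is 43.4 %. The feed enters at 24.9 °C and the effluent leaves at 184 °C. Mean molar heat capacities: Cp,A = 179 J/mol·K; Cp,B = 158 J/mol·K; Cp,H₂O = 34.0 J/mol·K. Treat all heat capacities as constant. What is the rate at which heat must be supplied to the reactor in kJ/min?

Extent of reaction ξ = 0.434 × 9.23 = 4.0058 mol/s
Reaction term: ξ·ΔH°_rxn = 4.0058 × 38.3 = 153.42 kJ/s
Sensible, feed 24.9→25 °C: 0.16522 kJ/s
Outlet flows (mol/s): A 5.2242, B 4.0058, H₂O 4.0058
Sensible, products 25→184 °C: 270.98 kJ/s
Q = ΔH = 424.56 kJ/s = 424.56 kW
Heat supplied = 25474 kJ/min

Q_in = 25500 kJ/min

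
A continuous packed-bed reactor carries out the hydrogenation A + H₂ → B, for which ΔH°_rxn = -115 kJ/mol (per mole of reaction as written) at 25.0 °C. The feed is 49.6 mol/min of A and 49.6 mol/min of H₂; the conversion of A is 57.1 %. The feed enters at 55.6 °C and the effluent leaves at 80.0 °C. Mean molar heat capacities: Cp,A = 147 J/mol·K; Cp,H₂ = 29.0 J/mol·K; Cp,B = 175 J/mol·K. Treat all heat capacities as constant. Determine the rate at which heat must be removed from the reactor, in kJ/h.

Extent of reaction ξ = 0.571 × 49.6 = 28.322 mol/min
Reaction term: ξ·ΔH°_rxn = 28.322 × -115 = -3257 kJ/min
Sensible, feed 55.6→25 °C: -267.13 kJ/min
Outlet flows (mol/min): A 21.278, H₂ 21.278, B 28.322
Sensible, products 25→80.0 °C: 478.57 kJ/min
Q = ΔH = -3045.5 kJ/min = -50.759 kW
Heat removed = 182730 kJ/h

Q_out = 183000 kJ/h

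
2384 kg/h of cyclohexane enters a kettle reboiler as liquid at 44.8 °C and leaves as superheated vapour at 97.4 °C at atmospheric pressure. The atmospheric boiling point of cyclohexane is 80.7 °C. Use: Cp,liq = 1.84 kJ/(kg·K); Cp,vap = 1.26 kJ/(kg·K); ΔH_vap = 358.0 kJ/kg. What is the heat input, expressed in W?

liquid 44.8→80.7 °C: 66.056 kJ/kg
vaporisation at 80.7 °C: 358 kJ/kg
vapour 80.7→97.4 °C: 21.042 kJ/kg
Δh = 66.056 + 358 + 21.042 = 445.1 kJ/kg
Q = ṁ·Δh = 2384 kg/h × 445.1 kJ/kg = 1.0611e+06 kJ/h
|Q| = 294.75 kW = 294750 W

Q = 295000 W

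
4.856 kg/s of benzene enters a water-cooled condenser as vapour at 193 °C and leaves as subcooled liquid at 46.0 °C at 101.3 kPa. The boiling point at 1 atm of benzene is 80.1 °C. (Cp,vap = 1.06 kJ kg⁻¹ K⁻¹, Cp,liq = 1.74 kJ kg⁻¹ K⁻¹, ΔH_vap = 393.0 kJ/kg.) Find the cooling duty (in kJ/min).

vapour 193→80.1 °C: -119.67 kJ/kg
condensation at 80.1 °C: -393 kJ/kg
liquid 80.1→46.0 °C: -59.334 kJ/kg
Δh = -119.67 + -393 + -59.334 = -572.01 kJ/kg
Q = ṁ·Δh = 4.856 kg/s × -572.01 kJ/kg = -2777.7 kJ/s
|Q| = 2777.7 kW = 166660 kJ/min

Q_c = 167000 kJ/min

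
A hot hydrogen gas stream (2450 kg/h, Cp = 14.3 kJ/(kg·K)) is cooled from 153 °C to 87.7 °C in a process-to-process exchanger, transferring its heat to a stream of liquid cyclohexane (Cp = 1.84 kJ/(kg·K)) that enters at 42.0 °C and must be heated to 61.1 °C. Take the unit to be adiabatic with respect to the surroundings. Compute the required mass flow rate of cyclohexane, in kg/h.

ṁ_c = 65100 kg/h

Heat released by hot stream: Q = 2450 × 14.3 × (153 − 87.7) = 2.2878e+06 kJ/h
Energy balance on cold side (adiabatic exchanger): Q = ṁ_c·Cp_c·(T_c,out − T_c,in)
ṁ_c = 2.2878e+06 / [1.84 × (61.1 − 42.0)] = 65097 kg/h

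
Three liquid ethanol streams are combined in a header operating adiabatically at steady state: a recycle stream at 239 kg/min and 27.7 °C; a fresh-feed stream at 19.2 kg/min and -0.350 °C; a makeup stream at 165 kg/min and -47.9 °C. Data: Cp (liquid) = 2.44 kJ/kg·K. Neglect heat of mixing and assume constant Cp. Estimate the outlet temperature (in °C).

Energy balance with Q = 0: Σ ṁᵢCp,ᵢ(T_out − Tᵢ) = 0
T_out = Σ ṁᵢCp,ᵢTᵢ / Σ ṁᵢCp,ᵢ
      = -3147.4 / 1032.6 = -3.048 °C

T_out = -3.05 °C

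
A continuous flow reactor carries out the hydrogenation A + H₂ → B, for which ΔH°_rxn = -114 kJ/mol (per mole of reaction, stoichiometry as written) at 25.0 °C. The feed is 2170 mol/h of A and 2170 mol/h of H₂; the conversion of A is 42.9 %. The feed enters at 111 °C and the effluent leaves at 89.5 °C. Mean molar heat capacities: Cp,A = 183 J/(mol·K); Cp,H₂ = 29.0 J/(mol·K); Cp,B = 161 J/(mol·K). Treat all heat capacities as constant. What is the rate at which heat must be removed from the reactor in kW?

Extent of reaction ξ = 0.429 × 2170 = 930.93 mol/h
Reaction term: ξ·ΔH°_rxn = 930.93 × -114 = -106130 kJ/h
Sensible, feed 111→25 °C: -39563 kJ/h
Outlet flows (mol/h): A 1239.1, H₂ 1239.1, B 930.93
Sensible, products 25→89.5 °C: 26610 kJ/h
Q = ΔH = -119080 kJ/h = -33.078 kW
Heat removed = 33.078 kW

Q_out = 33.1 kW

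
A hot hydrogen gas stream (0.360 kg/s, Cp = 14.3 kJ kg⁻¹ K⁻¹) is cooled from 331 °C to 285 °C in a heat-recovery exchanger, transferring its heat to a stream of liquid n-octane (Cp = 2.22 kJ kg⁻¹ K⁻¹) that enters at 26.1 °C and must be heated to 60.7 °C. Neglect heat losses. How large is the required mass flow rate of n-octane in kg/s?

Heat released by hot stream: Q = 0.360 × 14.3 × (331 − 285) = 236.81 kJ/s
Energy balance on cold side (adiabatic exchanger): Q = ṁ_c·Cp_c·(T_c,out − T_c,in)
ṁ_c = 236.81 / [2.22 × (60.7 − 26.1)] = 3.083 kg/s

ṁ_c = 3.08 kg/s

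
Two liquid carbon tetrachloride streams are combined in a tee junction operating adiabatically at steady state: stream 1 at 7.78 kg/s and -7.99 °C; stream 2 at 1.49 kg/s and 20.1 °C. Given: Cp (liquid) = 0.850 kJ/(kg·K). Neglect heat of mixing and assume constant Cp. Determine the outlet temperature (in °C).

Energy balance with Q = 0: Σ ṁᵢCp,ᵢ(T_out − Tᵢ) = 0
Σ ṁᵢCp,ᵢTᵢ = 7.78×0.850×-7.99 + 1.49×0.850×20.1 = -27.381
Σ ṁᵢCp,ᵢ = 7.78×0.850 + 1.49×0.850 = 7.8795
T_out = -27.381 / 7.8795 = -3.475 °C

T_out = -3.47 °C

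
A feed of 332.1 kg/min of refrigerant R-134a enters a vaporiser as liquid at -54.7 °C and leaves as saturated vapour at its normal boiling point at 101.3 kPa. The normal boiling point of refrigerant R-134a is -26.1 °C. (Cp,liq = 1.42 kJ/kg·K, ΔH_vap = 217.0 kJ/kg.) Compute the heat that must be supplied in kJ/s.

liquid -54.7→-26.1 °C: 40.612 kJ/kg
vaporisation at -26.1 °C: 217 kJ/kg
Δh = 40.612 + 217 = 257.61 kJ/kg
Q = ṁ·Δh = 332.1 kg/min × 257.61 kJ/kg = 85553 kJ/min
|Q| = 1425.9 kW

Q = 1430 kJ/s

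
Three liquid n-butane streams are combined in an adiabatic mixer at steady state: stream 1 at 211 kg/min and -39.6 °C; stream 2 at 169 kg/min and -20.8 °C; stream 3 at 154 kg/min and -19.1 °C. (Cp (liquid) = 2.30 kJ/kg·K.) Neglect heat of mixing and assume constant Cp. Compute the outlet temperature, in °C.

T_out = -27.7 °C

No heat crosses the boundary, so H_out = H_in.
T_out = Σ ṁᵢCp,ᵢTᵢ / Σ ṁᵢCp,ᵢ
      = -34068 / 1228.2 = -27.738 °C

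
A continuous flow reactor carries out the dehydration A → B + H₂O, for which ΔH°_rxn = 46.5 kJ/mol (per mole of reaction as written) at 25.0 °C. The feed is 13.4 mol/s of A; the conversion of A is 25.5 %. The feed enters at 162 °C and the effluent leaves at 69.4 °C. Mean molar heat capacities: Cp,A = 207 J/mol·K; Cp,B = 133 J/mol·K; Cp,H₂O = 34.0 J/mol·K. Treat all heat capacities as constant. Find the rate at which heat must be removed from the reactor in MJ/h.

Q_out = 375 MJ/h

Extent of reaction ξ = 0.255 × 13.4 = 3.417 mol/s
Reaction term: ξ·ΔH°_rxn = 3.417 × 46.5 = 158.89 kJ/s
Sensible, feed 162→25 °C: -380.01 kJ/s
Outlet flows (mol/s): A 9.983, B 3.417, H₂O 3.417
Sensible, products 25→69.4 °C: 117.09 kJ/s
Q = ΔH = -104.03 kJ/s = -104.03 kW
Heat removed = 374.52 MJ/h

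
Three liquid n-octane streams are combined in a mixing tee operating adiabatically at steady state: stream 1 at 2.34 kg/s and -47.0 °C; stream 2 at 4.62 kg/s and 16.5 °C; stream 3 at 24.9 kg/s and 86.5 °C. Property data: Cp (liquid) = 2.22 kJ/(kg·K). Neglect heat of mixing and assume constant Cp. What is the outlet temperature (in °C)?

Adiabatic, steady state ⇒ Σ ṁᵢCp,ᵢ(T_out − Tᵢ) = 0
T_out = Σ ṁᵢCp,ᵢTᵢ / Σ ṁᵢCp,ᵢ
      = 4706.6 / 70.729 = 66.544 °C

T_out = 66.5 °C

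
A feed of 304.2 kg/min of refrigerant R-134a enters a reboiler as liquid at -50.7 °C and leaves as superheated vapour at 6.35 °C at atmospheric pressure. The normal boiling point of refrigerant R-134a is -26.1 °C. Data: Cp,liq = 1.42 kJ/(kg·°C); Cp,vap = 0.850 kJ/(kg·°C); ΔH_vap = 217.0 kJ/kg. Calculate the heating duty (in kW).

Q = 1420 kW

liquid -50.7→-26.1 °C: 34.932 kJ/kg
vaporisation at -26.1 °C: 217 kJ/kg
vapour -26.1→6.35 °C: 27.583 kJ/kg
Δh = 34.932 + 217 + 27.583 = 279.51 kJ/kg
Q = ṁ·Δh = 304.2 kg/min × 279.51 kJ/kg = 85028 kJ/min
|Q| = 1417.1 kW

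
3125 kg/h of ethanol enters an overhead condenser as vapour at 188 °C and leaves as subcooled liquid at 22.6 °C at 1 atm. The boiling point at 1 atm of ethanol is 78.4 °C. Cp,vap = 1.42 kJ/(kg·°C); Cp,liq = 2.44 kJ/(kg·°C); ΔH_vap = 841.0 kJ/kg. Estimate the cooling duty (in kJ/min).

Q_c = 59000 kJ/min

vapour 188→78.4 °C: -155.63 kJ/kg
condensation at 78.4 °C: -841 kJ/kg
liquid 78.4→22.6 °C: -136.15 kJ/kg
Δh = -155.63 + -841 + -136.15 = -1132.8 kJ/kg
Q = ṁ·Δh = 3125 kg/h × -1132.8 kJ/kg = -3.54e+06 kJ/h
|Q| = 983.32 kW = 58999 kJ/min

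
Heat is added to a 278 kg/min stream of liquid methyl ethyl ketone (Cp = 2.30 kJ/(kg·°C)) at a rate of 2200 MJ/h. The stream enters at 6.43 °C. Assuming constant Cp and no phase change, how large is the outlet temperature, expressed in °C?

T_out = 63.8 °C

Q = 2200 MJ/h = 36667 kJ/min
ΔT = Q/(ṁ·Cp) = 36667/(278×2.30) = 57.345 K
T_out = 6.43 + 57.345 = 63.775 °C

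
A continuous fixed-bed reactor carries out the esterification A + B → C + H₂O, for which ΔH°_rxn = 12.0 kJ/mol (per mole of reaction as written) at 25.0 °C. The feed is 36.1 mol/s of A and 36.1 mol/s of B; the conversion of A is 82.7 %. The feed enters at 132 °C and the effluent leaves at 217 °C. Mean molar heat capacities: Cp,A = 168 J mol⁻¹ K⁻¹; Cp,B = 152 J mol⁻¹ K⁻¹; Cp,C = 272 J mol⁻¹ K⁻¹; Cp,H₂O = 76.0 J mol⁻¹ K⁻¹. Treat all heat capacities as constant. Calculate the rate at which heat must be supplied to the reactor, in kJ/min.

Q_in = 90000 kJ/min

Extent of reaction ξ = 0.827 × 36.1 = 29.855 mol/s
Reaction term: ξ·ΔH°_rxn = 29.855 × 12.0 = 358.26 kJ/s
Sensible, feed 132→25 °C: -1236.1 kJ/s
Outlet flows (mol/s): A 6.2453, B 6.2453, C 29.855, H₂O 29.855
Sensible, products 25→217 °C: 2378.5 kJ/s
Q = ΔH = 1500.7 kJ/s = 1500.7 kW
Heat supplied = 90041 kJ/min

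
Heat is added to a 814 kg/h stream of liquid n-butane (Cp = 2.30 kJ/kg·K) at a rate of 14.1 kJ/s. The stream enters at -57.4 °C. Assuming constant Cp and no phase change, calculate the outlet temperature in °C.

Q = 14.1 kJ/s = 50760 kJ/h
ΔT = Q/(ṁ·Cp) = 50760/(814×2.30) = 27.112 K
T_out = -57.4 + 27.112 = -30.288 °C

T_out = -30.3 °C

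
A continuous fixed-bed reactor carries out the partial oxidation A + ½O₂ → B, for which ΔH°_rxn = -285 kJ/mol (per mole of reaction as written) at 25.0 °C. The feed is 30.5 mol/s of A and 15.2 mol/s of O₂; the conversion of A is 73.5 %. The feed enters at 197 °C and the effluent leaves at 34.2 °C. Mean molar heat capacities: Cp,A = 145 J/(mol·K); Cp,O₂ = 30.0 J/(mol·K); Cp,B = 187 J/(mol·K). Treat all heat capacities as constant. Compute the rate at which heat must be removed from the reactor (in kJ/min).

Extent of reaction ξ = 0.735 × 30.5 = 22.418 mol/s
Reaction term: ξ·ΔH°_rxn = 22.418 × -285 = -6389 kJ/s
Sensible, feed 197→25 °C: -839.1 kJ/s
Outlet flows (mol/s): A 8.0825, O₂ 3.9912, B 22.418
Sensible, products 25→34.2 °C: 50.451 kJ/s
Q = ΔH = -7177.6 kJ/s = -7177.6 kW
Heat removed = 430660 kJ/min

Q_out = 431000 kJ/min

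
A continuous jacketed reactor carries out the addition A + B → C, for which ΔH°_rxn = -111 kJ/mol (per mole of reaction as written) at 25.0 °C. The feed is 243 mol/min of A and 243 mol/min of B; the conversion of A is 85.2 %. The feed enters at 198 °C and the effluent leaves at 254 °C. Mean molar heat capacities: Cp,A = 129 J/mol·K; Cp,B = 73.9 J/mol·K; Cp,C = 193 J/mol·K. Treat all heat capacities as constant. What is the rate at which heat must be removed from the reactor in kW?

Q_out = 345 kW

Extent of reaction ξ = 0.852 × 243 = 207.04 mol/min
Reaction term: ξ·ΔH°_rxn = 207.04 × -111 = -22981 kJ/min
Sensible, feed 198→25 °C: -8529.7 kJ/min
Outlet flows (mol/min): A 35.964, B 35.964, C 207.04
Sensible, products 25→254 °C: 10821 kJ/min
Q = ΔH = -20689 kJ/min = -344.82 kW
Heat removed = 344.82 kW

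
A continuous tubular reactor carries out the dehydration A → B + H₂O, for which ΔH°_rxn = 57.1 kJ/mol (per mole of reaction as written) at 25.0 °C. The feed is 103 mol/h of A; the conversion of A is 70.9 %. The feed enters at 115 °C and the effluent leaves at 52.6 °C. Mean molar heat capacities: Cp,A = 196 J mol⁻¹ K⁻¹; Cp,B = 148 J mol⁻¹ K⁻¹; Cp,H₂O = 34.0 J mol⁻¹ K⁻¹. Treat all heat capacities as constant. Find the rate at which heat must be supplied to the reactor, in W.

Q_in = 801 W

Extent of reaction ξ = 0.709 × 103 = 73.027 mol/h
Reaction term: ξ·ΔH°_rxn = 73.027 × 57.1 = 4169.8 kJ/h
Sensible, feed 115→25 °C: -1816.9 kJ/h
Outlet flows (mol/h): A 29.973, B 73.027, H₂O 73.027
Sensible, products 25→52.6 °C: 528.97 kJ/h
Q = ΔH = 2881.9 kJ/h = 0.80053 kW
Heat supplied = 800.53 W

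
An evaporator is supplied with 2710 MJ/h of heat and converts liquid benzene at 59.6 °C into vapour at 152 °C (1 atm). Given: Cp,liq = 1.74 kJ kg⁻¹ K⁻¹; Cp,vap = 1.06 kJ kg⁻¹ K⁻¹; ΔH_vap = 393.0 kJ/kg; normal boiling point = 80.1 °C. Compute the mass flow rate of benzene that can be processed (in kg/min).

ṁ = 89.5 kg/min

Δh = 1.74×(80.1−59.6) + 393.0 + 1.06×(152−80.1) = 504.88 kJ/kg
Q = 2710 MJ/h = 752.78 kJ/s = 45167 kJ/min
ṁ = Q/Δh = 45167 / 504.88 = 89.459 kg/min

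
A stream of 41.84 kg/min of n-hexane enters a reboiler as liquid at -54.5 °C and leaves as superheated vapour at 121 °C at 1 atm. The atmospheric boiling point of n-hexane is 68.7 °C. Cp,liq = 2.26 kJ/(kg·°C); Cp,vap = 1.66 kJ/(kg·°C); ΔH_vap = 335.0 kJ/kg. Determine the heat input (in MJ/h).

liquid -54.5→68.7 °C: 278.43 kJ/kg
vaporisation at 68.7 °C: 335 kJ/kg
vapour 68.7→121 °C: 86.818 kJ/kg
Δh = 278.43 + 335 + 86.818 = 700.25 kJ/kg
Q = ṁ·Δh = 41.84 kg/min × 700.25 kJ/kg = 29298 kJ/min
|Q| = 488.31 kW = 1757.9 MJ/h

Q = 1760 MJ/h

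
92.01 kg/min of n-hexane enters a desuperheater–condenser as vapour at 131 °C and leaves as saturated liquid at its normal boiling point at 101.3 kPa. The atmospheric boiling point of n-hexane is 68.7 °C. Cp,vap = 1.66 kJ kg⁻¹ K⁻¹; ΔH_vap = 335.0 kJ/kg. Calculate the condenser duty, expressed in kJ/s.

Q_c = 672 kJ/s

vapour 131→68.7 °C: -103.42 kJ/kg
condensation at 68.7 °C: -335 kJ/kg
Δh = -103.42 + -335 = -438.42 kJ/kg
Q = ṁ·Δh = 92.01 kg/min × -438.42 kJ/kg = -40339 kJ/min
|Q| = 672.31 kW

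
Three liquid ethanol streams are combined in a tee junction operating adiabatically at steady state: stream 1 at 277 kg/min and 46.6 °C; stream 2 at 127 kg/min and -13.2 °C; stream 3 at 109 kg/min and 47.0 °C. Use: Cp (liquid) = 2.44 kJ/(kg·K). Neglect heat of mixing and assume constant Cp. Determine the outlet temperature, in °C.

T_out = 31.9 °C

No heat crosses the boundary, so H_out = H_in.
Σ ṁᵢCp,ᵢTᵢ = 277×2.44×46.6 + 127×2.44×-13.2 + 109×2.44×47.0 = 39906
Σ ṁᵢCp,ᵢ = 277×2.44 + 127×2.44 + 109×2.44 = 1251.7
T_out = 39906 / 1251.7 = 31.881 °C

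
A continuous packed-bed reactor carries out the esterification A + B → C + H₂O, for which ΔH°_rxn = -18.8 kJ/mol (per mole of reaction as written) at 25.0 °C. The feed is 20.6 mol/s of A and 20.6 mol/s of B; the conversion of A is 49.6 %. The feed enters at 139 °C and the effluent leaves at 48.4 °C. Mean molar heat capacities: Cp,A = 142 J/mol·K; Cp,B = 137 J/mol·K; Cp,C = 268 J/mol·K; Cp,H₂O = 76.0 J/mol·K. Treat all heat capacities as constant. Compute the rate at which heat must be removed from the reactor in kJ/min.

Extent of reaction ξ = 0.496 × 20.6 = 10.218 mol/s
Reaction term: ξ·ΔH°_rxn = 10.218 × -18.8 = -192.09 kJ/s
Sensible, feed 139→25 °C: -655.2 kJ/s
Outlet flows (mol/s): A 10.382, B 10.382, C 10.218, H₂O 10.218
Sensible, products 25→48.4 °C: 150.03 kJ/s
Q = ΔH = -697.26 kJ/s = -697.26 kW
Heat removed = 41836 kJ/min

Q_out = 41800 kJ/min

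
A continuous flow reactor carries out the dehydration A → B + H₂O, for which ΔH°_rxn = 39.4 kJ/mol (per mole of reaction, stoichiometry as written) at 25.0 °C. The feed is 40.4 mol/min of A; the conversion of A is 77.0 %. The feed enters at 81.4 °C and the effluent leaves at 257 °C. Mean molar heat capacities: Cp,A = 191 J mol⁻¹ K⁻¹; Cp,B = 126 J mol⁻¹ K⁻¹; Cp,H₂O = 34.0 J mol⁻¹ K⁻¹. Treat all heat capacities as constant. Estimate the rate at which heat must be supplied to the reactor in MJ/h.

Extent of reaction ξ = 0.770 × 40.4 = 31.108 mol/min
Reaction term: ξ·ΔH°_rxn = 31.108 × 39.4 = 1225.7 kJ/min
Sensible, feed 81.4→25 °C: -435.2 kJ/min
Outlet flows (mol/min): A 9.292, B 31.108, H₂O 31.108
Sensible, products 25→257 °C: 1566.5 kJ/min
Q = ΔH = 2356.9 kJ/min = 39.282 kW
Heat supplied = 141.42 MJ/h

Q_in = 141 MJ/h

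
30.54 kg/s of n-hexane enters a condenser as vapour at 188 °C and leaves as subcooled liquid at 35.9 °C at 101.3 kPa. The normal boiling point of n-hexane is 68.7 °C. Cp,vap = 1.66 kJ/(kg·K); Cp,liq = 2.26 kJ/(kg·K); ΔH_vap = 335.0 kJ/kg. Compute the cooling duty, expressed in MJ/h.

Q_c = 66800 MJ/h

vapour 188→68.7 °C: -198.04 kJ/kg
condensation at 68.7 °C: -335 kJ/kg
liquid 68.7→35.9 °C: -74.128 kJ/kg
Δh = -198.04 + -335 + -74.128 = -607.17 kJ/kg
Q = ṁ·Δh = 30.54 kg/s × -607.17 kJ/kg = -18543 kJ/s
|Q| = 18543 kW = 66754 MJ/h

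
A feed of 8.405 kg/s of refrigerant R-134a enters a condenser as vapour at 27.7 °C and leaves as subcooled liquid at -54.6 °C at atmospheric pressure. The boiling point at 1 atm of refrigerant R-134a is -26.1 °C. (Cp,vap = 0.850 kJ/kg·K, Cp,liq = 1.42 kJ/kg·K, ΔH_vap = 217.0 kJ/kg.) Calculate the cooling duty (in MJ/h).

vapour 27.7→-26.1 °C: -45.73 kJ/kg
condensation at -26.1 °C: -217 kJ/kg
liquid -26.1→-54.6 °C: -40.47 kJ/kg
Δh = -45.73 + -217 + -40.47 = -303.2 kJ/kg
Q = ṁ·Δh = 8.405 kg/s × -303.2 kJ/kg = -2548.4 kJ/s
|Q| = 2548.4 kW = 9174.2 MJ/h

Q_c = 9170 MJ/h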